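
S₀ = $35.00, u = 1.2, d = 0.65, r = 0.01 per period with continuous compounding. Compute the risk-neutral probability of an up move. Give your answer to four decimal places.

p = 0.6546

Risk-neutral probability p = (e^0.01 − 0.65)/(1.2 − 0.65) = 0.3601/0.5500 = 0.6546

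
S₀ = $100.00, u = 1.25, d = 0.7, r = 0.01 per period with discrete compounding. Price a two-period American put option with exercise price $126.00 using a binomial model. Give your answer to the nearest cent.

$33.48

Risk-neutral probability p = (1 + 0.01 − 0.7)/(1.25 − 0.7) = 0.3100/0.5500 = 0.5636
Terminal stock prices: S_uu = 156.2, S_ud = 87.5, S_dd = 49
Terminal payoffs (K − S): max(-30.25, 0) = 0, max(38.5, 0) = 38.5, max(77, 0) = 77
Node u (S = 125): continuation = 1/1.01·[0.5636·0.0000 + 0.4364·38.5000] = 16.6337; exercise value = 1.0000 ≤ continuation, so V_u = 16.6337
Node d (S = 70): continuation = 1/1.01·[0.5636·38.5000 + 0.4364·77.0000] = 54.7525; exercise value = 56.0000 > continuation, so V_d = 56.0000 (exercise)
Node 0 (S = 100): continuation = 1/1.01·[0.5636·16.6337 + 0.4364·56.0000] = 33.4769; exercise value = 26.0000 ≤ continuation, so V_0 = 33.4769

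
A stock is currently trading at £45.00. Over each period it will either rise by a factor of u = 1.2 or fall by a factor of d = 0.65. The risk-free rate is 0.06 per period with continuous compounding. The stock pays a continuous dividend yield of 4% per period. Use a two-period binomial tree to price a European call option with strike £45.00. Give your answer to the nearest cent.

Per-period risk-free factor R = e^0.06 = 1.0618; dividend-adjusted growth = e^(0.06−0.04) = 1.0202.
Risk-neutral probability p = (1.0202 − 0.65)/(1.2 − 0.65) = 0.3702/0.5500 = 0.6731
Terminal stock prices: S_uu = 64.8, S_ud = 35.1, S_dd = 19.01
Terminal payoffs (S − K): max(19.8, 0) = 19.8, max(-9.9, 0) = 0, max(-25.99, 0) = 0
Node u (S = 54): V_u = e^(−0.06)·[0.6731·19.8000 + 0.3269·0.0000] = 12.5511
Node d (S = 29.25): V_d = e^(−0.06)·[0.6731·0.0000 + 0.3269·0.0000] = 0.0000
Node 0 (S = 45): V_0 = e^(−0.06)·[0.6731·12.5511 + 0.3269·0.0000] = 7.9561

£7.96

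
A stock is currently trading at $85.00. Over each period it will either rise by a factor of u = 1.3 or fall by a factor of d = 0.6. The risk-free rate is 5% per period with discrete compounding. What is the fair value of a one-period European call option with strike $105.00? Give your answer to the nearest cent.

Risk-neutral probability p = (1 + 0.05 − 0.6)/(1.3 − 0.6) = 0.4500/0.7000 = 0.6429
Terminal stock prices: S_u = 110.5, S_d = 51
Terminal payoffs (S − K): max(5.5, 0) = 5.5, max(-54, 0) = 0
Node 0 (S = 85): V_0 = 1/1.05·[0.6429·5.5000 + 0.3571·0.0000] = 3.3673

$3.37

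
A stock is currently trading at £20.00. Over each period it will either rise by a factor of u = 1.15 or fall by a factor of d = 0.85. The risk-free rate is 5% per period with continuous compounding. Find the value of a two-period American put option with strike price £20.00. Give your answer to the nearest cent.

£1.03

Risk-neutral probability p = (e^0.05 − 0.85)/(1.15 − 0.85) = 0.2013/0.3000 = 0.6709
Terminal stock prices: S_uu = 26.45, S_ud = 19.55, S_dd = 14.45
Terminal payoffs (K − S): max(-6.45, 0) = 0, max(0.45, 0) = 0.45, max(5.55, 0) = 5.55
Node u (S = 23): continuation = e^(−0.05)·[0.6709·0.0000 + 0.3291·0.4500] = 0.1409; exercise value = 0.0000 ≤ continuation, so V_u = 0.1409
Node d (S = 17): continuation = e^(−0.05)·[0.6709·0.4500 + 0.3291·5.5500] = 2.0246; exercise value = 3.0000 > continuation, so V_d = 3.0000 (exercise)
Node 0 (S = 20): continuation = e^(−0.05)·[0.6709·0.1409 + 0.3291·3.0000] = 1.0290; exercise value = 0.0000 ≤ continuation, so V_0 = 1.0290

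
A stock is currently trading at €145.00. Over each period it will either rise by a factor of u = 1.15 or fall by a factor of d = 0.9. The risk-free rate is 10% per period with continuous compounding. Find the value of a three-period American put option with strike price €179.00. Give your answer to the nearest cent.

Risk-neutral probability p = (e^0.1 − 0.9)/(1.15 − 0.9) = 0.2052/0.2500 = 0.8207
Terminal stock prices: S_uuu = 220.5, S_uud = 172.6, S_udd = 135.1, S_ddd = 105.7
Terminal payoffs (K − S): max(-41.53, 0) = 0, max(6.414, 0) = 6.414, max(43.93, 0) = 43.93, max(73.29, 0) = 73.29
Node uu (S = 191.8): continuation = e^(−0.1)·[0.8207·0.0000 + 0.1793·6.4138] = 1.0406; exercise value = 0.0000 ≤ continuation, so V_uu = 1.0406
Node ud (S = 150.1): continuation = e^(−0.1)·[0.8207·6.4138 + 0.1793·43.9325] = 11.8909; exercise value = 28.9250 > continuation, so V_ud = 28.9250 (exercise)
Node dd (S = 117.5): continuation = e^(−0.1)·[0.8207·43.9325 + 0.1793·73.2950] = 44.5159; exercise value = 61.5500 > continuation, so V_dd = 61.5500 (exercise)
Node u (S = 166.8): continuation = e^(−0.1)·[0.8207·1.0406 + 0.1793·28.9250] = 5.4659; exercise value = 12.2500 > continuation, so V_u = 12.2500 (exercise)
Node d (S = 130.5): continuation = e^(−0.1)·[0.8207·28.9250 + 0.1793·61.5500] = 31.4659; exercise value = 48.5000 > continuation, so V_d = 48.5000 (exercise)
Node 0 (S = 145): continuation = e^(−0.1)·[0.8207·12.2500 + 0.1793·48.5000] = 16.9659; exercise value = 34.0000 > continuation, so V_0 = 34.0000 (exercise)

€34.00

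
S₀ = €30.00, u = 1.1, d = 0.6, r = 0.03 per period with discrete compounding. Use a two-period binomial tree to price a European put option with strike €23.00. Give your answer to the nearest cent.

Risk-neutral probability p = (1 + 0.03 − 0.6)/(1.1 − 0.6) = 0.4300/0.5000 = 0.8600
Terminal stock prices: S_uu = 36.3, S_ud = 19.8, S_dd = 10.8
Terminal payoffs (K − S): max(-13.3, 0) = 0, max(3.2, 0) = 3.2, max(12.2, 0) = 12.2
Node u (S = 33): V_u = 1/1.03·[0.8600·0.0000 + 0.1400·3.2000] = 0.4350
Node d (S = 18): V_d = 1/1.03·[0.8600·3.2000 + 0.1400·12.2000] = 4.3301
Node 0 (S = 30): V_0 = 1/1.03·[0.8600·0.4350 + 0.1400·4.3301] = 0.9517

€0.95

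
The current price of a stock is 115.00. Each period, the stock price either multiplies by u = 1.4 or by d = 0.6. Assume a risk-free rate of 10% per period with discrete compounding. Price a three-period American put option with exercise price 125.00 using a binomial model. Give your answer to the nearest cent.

24.59

Risk-neutral probability p = (1 + 0.1 − 0.6)/(1.4 − 0.6) = 0.5000/0.8000 = 0.6250
Terminal stock prices: S_uuu = 315.6, S_uud = 135.2, S_udd = 57.96, S_ddd = 24.84
Terminal payoffs (K − S): max(-190.6, 0) = 0, max(-10.24, 0) = 0, max(67.04, 0) = 67.04, max(100.2, 0) = 100.2
Node uu (S = 225.4): continuation = 1/1.1·[0.6250·0.0000 + 0.3750·0.0000] = 0.0000; exercise value = 0.0000 ≤ continuation, so V_uu = 0.0000
Node ud (S = 96.6): continuation = 1/1.1·[0.6250·0.0000 + 0.3750·67.0400] = 22.8545; exercise value = 28.4000 > continuation, so V_ud = 28.4000 (exercise)
Node dd (S = 41.4): continuation = 1/1.1·[0.6250·67.0400 + 0.3750·100.1600] = 72.2364; exercise value = 83.6000 > continuation, so V_dd = 83.6000 (exercise)
Node u (S = 161): continuation = 1/1.1·[0.6250·0.0000 + 0.3750·28.4000] = 9.6818; exercise value = 0.0000 ≤ continuation, so V_u = 9.6818
Node d (S = 69): continuation = 1/1.1·[0.6250·28.4000 + 0.3750·83.6000] = 44.6364; exercise value = 56.0000 > continuation, so V_d = 56.0000 (exercise)
Node 0 (S = 115): continuation = 1/1.1·[0.6250·9.6818 + 0.3750·56.0000] = 24.5919; exercise value = 10.0000 ≤ continuation, so V_0 = 24.5919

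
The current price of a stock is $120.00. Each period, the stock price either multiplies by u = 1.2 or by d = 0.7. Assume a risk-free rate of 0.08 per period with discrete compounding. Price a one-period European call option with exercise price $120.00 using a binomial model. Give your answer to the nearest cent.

Risk-neutral probability p = (1 + 0.08 − 0.7)/(1.2 − 0.7) = 0.3800/0.5000 = 0.7600
Terminal stock prices: S_u = 144, S_d = 84
Terminal payoffs (S − K): max(24, 0) = 24, max(-36, 0) = 0
Node 0 (S = 120): V_0 = 1/1.08·[0.7600·24.0000 + 0.2400·0.0000] = 16.8889

$16.89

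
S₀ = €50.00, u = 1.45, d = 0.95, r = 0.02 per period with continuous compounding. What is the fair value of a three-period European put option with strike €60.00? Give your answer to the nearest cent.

€10.25

Risk-neutral probability p = (e^0.02 − 0.95)/(1.45 − 0.95) = 0.0702/0.5000 = 0.1404
Terminal stock prices: S_uuu = 152.4, S_uud = 99.87, S_udd = 65.43, S_ddd = 42.87
Terminal payoffs (K − S): max(-92.43, 0) = 0, max(-39.87, 0) = 0, max(-5.431, 0) = 0, max(17.13, 0) = 17.13
Node uu (S = 105.1): V_uu = e^(−0.02)·[0.1404·0.0000 + 0.8596·0.0000] = 0.0000
Node ud (S = 68.88): V_ud = e^(−0.02)·[0.1404·0.0000 + 0.8596·0.0000] = 0.0000
Node dd (S = 45.12): V_dd = e^(−0.02)·[0.1404·0.0000 + 0.8596·17.1313] = 14.4344
Node u (S = 72.5): V_u = e^(−0.02)·[0.1404·0.0000 + 0.8596·0.0000] = 0.0000
Node d (S = 47.5): V_d = e^(−0.02)·[0.1404·0.0000 + 0.8596·14.4344] = 12.1621
Node 0 (S = 50): V_0 = e^(−0.02)·[0.1404·0.0000 + 0.8596·12.1621] = 10.2475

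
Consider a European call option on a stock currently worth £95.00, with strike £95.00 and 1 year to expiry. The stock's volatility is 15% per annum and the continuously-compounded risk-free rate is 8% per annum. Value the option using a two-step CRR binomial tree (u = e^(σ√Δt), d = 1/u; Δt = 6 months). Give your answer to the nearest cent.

CRR parameters: u = e^(σ√Δt) = e^(0.15·√0.5) = 1.1119, d = 1/u = 0.8994
Per-period rate: rΔt = 0.08·0.5 = 0.04, so R = e^0.04 = 1.0408
Risk-neutral probability p = (e^0.04 − 0.8994)/(1.1119 − 0.8994) = 0.1414/0.2125 = 0.6655
Terminal stock prices: S_uu = 117.4, S_ud = 95, S_dd = 76.84
Terminal payoffs (S − K): max(22.45, 0) = 22.45, max(0, 0) = 0, max(-18.16, 0) = 0
Node u (S = 105.6): V_u = e^(−0.04)·[0.6655·22.4496 + 0.3345·0.0000] = 14.3551
Node d (S = 85.44): V_d = e^(−0.04)·[0.6655·0.0000 + 0.3345·0.0000] = 0.0000
Node 0 (S = 95): V_0 = e^(−0.04)·[0.6655·14.3551 + 0.3345·0.0000] = 9.1791

£9.18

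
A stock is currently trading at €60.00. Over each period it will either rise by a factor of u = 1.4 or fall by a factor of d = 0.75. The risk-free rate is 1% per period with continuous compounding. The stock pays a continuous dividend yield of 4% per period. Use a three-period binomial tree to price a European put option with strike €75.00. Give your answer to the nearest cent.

€25.88

Per-period risk-free factor R = e^0.01 = 1.0101; dividend-adjusted growth = e^(0.01−0.04) = 0.9704.
Risk-neutral probability p = (0.9704 − 0.75)/(1.4 − 0.75) = 0.2204/0.6500 = 0.3391
Terminal stock prices: S_uuu = 164.6, S_uud = 88.2, S_udd = 47.25, S_ddd = 25.31
Terminal payoffs (K − S): max(-89.64, 0) = 0, max(-13.2, 0) = 0, max(27.75, 0) = 27.75, max(49.69, 0) = 49.69
Node uu (S = 117.6): V_uu = e^(−0.01)·[0.3391·0.0000 + 0.6609·0.0000] = 0.0000
Node ud (S = 63): V_ud = e^(−0.01)·[0.3391·0.0000 + 0.6609·27.7500] = 18.1562
Node dd (S = 33.75): V_dd = e^(−0.01)·[0.3391·27.7500 + 0.6609·49.6875] = 41.8271
Node u (S = 84): V_u = e^(−0.01)·[0.3391·0.0000 + 0.6609·18.1562] = 11.8792
Node d (S = 45): V_d = e^(−0.01)·[0.3391·18.1562 + 0.6609·41.8271] = 33.4629
Node 0 (S = 60): V_0 = e^(−0.01)·[0.3391·11.8792 + 0.6609·33.4629] = 25.8827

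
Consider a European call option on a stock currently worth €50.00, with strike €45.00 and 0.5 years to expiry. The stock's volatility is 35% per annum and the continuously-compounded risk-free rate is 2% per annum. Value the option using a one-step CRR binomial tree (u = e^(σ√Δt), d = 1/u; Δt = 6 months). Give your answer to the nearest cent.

€8.64

CRR parameters: u = e^(σ√Δt) = e^(0.35·√0.5) = 1.2808, d = 1/u = 0.7808
Per-period rate: rΔt = 0.02·0.5 = 0.01, so R = e^0.01 = 1.0101
Risk-neutral probability p = (e^0.01 − 0.7808)/(1.2808 − 0.7808) = 0.2293/0.5000 = 0.4585
Terminal stock prices: S_u = 64.04, S_d = 39.04
Terminal payoffs (S − K): max(19.04, 0) = 19.04, max(-5.962, 0) = 0
Node 0 (S = 50): V_0 = e^(−0.01)·[0.4585·19.0402 + 0.5415·0.0000] = 8.6438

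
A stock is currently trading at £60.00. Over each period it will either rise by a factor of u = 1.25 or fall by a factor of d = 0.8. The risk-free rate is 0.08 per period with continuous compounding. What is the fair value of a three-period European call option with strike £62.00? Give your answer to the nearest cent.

£15.33

Risk-neutral probability p = (e^0.08 − 0.8)/(1.25 − 0.8) = 0.2833/0.4500 = 0.6295
Terminal stock prices: S_uuu = 117.2, S_uud = 75, S_udd = 48, S_ddd = 30.72
Terminal payoffs (S − K): max(55.19, 0) = 55.19, max(13, 0) = 13, max(-14, 0) = 0, max(-31.28, 0) = 0
Node uu (S = 93.75): V_uu = e^(−0.08)·[0.6295·55.1875 + 0.3705·13.0000] = 36.5168
Node ud (S = 60): V_ud = e^(−0.08)·[0.6295·13.0000 + 0.3705·0.0000] = 7.5546
Node dd (S = 38.4): V_dd = e^(−0.08)·[0.6295·0.0000 + 0.3705·0.0000] = 0.0000
Node u (S = 75): V_u = e^(−0.08)·[0.6295·36.5168 + 0.3705·7.5546] = 23.8045
Node d (S = 48): V_d = e^(−0.08)·[0.6295·7.5546 + 0.3705·0.0000] = 4.3902
Node 0 (S = 60): V_0 = e^(−0.08)·[0.6295·23.8045 + 0.3705·4.3902] = 15.3348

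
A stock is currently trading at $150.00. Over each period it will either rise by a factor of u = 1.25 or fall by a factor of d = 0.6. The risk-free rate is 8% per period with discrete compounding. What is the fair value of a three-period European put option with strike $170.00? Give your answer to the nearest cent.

Risk-neutral probability p = (1 + 0.08 − 0.6)/(1.25 − 0.6) = 0.4800/0.6500 = 0.7385
Terminal stock prices: S_uuu = 293, S_uud = 140.6, S_udd = 67.5, S_ddd = 32.4
Terminal payoffs (K − S): max(-123, 0) = 0, max(29.38, 0) = 29.38, max(102.5, 0) = 102.5, max(137.6, 0) = 137.6
Node uu (S = 234.4): V_uu = 1/1.08·[0.7385·0.0000 + 0.2615·29.3750] = 7.1136
Node ud (S = 112.5): V_ud = 1/1.08·[0.7385·29.3750 + 0.2615·102.5000] = 44.9074
Node dd (S = 54): V_dd = 1/1.08·[0.7385·102.5000 + 0.2615·137.6000] = 103.4074
Node u (S = 187.5): V_u = 1/1.08·[0.7385·7.1136 + 0.2615·44.9074] = 15.7390
Node d (S = 90): V_d = 1/1.08·[0.7385·44.9074 + 0.2615·103.4074] = 55.7476
Node 0 (S = 150): V_0 = 1/1.08·[0.7385·15.7390 + 0.2615·55.7476] = 24.2619

$24.26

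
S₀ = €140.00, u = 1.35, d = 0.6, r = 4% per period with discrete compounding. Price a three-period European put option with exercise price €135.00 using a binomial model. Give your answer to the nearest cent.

Risk-neutral probability p = (1 + 0.04 − 0.6)/(1.35 − 0.6) = 0.4400/0.7500 = 0.5867
Terminal stock prices: S_uuu = 344.5, S_uud = 153.1, S_udd = 68.04, S_ddd = 30.24
Terminal payoffs (K − S): max(-209.5, 0) = 0, max(-18.09, 0) = 0, max(66.96, 0) = 66.96, max(104.8, 0) = 104.8
Node uu (S = 255.2): V_uu = 1/1.04·[0.5867·0.0000 + 0.4133·0.0000] = 0.0000
Node ud (S = 113.4): V_ud = 1/1.04·[0.5867·0.0000 + 0.4133·66.9600] = 26.6123
Node dd (S = 50.4): V_dd = 1/1.04·[0.5867·66.9600 + 0.4133·104.7600] = 79.4077
Node u (S = 189): V_u = 1/1.04·[0.5867·0.0000 + 0.4133·26.6123] = 10.5767
Node d (S = 84): V_d = 1/1.04·[0.5867·26.6123 + 0.4133·79.4077] = 46.5715
Node 0 (S = 140): V_0 = 1/1.04·[0.5867·10.5767 + 0.4133·46.5715] = 24.4755

€24.48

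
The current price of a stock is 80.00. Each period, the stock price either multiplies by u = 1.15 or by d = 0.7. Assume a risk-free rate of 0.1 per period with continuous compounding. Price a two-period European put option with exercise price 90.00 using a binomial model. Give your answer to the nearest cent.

Risk-neutral probability p = (e^0.1 − 0.7)/(1.15 − 0.7) = 0.4052/0.4500 = 0.9004
Terminal stock prices: S_uu = 105.8, S_ud = 64.4, S_dd = 39.2
Terminal payoffs (K − S): max(-15.8, 0) = 0, max(25.6, 0) = 25.6, max(50.8, 0) = 50.8
Node u (S = 92): V_u = e^(−0.1)·[0.9004·0.0000 + 0.0996·25.6000] = 2.3076
Node d (S = 56): V_d = e^(−0.1)·[0.9004·25.6000 + 0.0996·50.8000] = 25.4354
Node 0 (S = 80): V_0 = e^(−0.1)·[0.9004·2.3076 + 0.0996·25.4354] = 4.1727

4.17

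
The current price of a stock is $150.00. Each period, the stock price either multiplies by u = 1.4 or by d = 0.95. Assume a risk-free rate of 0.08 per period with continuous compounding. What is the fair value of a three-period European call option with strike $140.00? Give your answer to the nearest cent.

Risk-neutral probability p = (e^0.08 − 0.95)/(1.4 − 0.95) = 0.1333/0.4500 = 0.2962
Terminal stock prices: S_uuu = 411.6, S_uud = 279.3, S_udd = 189.5, S_ddd = 128.6
Terminal payoffs (S − K): max(271.6, 0) = 271.6, max(139.3, 0) = 139.3, max(49.53, 0) = 49.53, max(-11.39, 0) = 0
Node uu (S = 294): V_uu = e^(−0.08)·[0.2962·271.6000 + 0.7038·139.3000] = 164.7637
Node ud (S = 199.5): V_ud = e^(−0.08)·[0.2962·139.3000 + 0.7038·49.5250] = 70.2637
Node dd (S = 135.4): V_dd = e^(−0.08)·[0.2962·49.5250 + 0.7038·0.0000] = 13.5412
Node u (S = 210): V_u = e^(−0.08)·[0.2962·164.7637 + 0.7038·70.2637] = 90.6999
Node d (S = 142.5): V_d = e^(−0.08)·[0.2962·70.2637 + 0.7038·13.5412] = 28.0092
Node 0 (S = 150): V_0 = e^(−0.08)·[0.2962·90.6999 + 0.7038·28.0092] = 42.9967

$43.00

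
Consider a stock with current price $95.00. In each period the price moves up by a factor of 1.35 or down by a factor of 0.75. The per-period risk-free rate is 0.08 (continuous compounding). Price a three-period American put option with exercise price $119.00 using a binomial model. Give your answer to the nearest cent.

$24.39

Risk-neutral probability p = (e^0.08 − 0.75)/(1.35 − 0.75) = 0.3333/0.6000 = 0.5555
Terminal stock prices: S_uuu = 233.7, S_uud = 129.9, S_udd = 72.14, S_ddd = 40.08
Terminal payoffs (K − S): max(-114.7, 0) = 0, max(-10.85, 0) = 0, max(46.86, 0) = 46.86, max(78.92, 0) = 78.92
Node uu (S = 173.1): continuation = e^(−0.08)·[0.5555·0.0000 + 0.4445·0.0000] = 0.0000; exercise value = 0.0000 ≤ continuation, so V_uu = 0.0000
Node ud (S = 96.19): continuation = e^(−0.08)·[0.5555·0.0000 + 0.4445·46.8594] = 19.2285; exercise value = 22.8125 > continuation, so V_ud = 22.8125 (exercise)
Node dd (S = 53.44): continuation = e^(−0.08)·[0.5555·46.8594 + 0.4445·78.9219] = 56.4133; exercise value = 65.5625 > continuation, so V_dd = 65.5625 (exercise)
Node u (S = 128.2): continuation = e^(−0.08)·[0.5555·0.0000 + 0.4445·22.8125] = 9.3610; exercise value = 0.0000 ≤ continuation, so V_u = 9.3610
Node d (S = 71.25): continuation = e^(−0.08)·[0.5555·22.8125 + 0.4445·65.5625] = 38.6008; exercise value = 47.7500 > continuation, so V_d = 47.7500 (exercise)
Node 0 (S = 95): continuation = e^(−0.08)·[0.5555·9.3610 + 0.4445·47.7500] = 24.3940; exercise value = 24.0000 ≤ continuation, so V_0 = 24.3940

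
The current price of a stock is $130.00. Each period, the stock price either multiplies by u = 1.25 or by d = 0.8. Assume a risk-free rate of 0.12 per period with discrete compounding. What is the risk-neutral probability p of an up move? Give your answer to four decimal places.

p = 0.7111

Risk-neutral probability p = (1 + 0.12 − 0.8)/(1.25 − 0.8) = 0.3200/0.4500 = 0.7111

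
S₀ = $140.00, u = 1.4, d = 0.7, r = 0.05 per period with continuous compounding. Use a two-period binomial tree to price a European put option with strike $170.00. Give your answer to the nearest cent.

Risk-neutral probability p = (e^0.05 − 0.7)/(1.4 − 0.7) = 0.3513/0.7000 = 0.5018
Terminal stock prices: S_uu = 274.4, S_ud = 137.2, S_dd = 68.6
Terminal payoffs (K − S): max(-104.4, 0) = 0, max(32.8, 0) = 32.8, max(101.4, 0) = 101.4
Node u (S = 196): V_u = e^(−0.05)·[0.5018·0.0000 + 0.4982·32.8000] = 15.5435
Node d (S = 98): V_d = e^(−0.05)·[0.5018·32.8000 + 0.4982·101.4000] = 63.7090
Node 0 (S = 140): V_0 = e^(−0.05)·[0.5018·15.5435 + 0.4982·63.7090] = 37.6105

$37.61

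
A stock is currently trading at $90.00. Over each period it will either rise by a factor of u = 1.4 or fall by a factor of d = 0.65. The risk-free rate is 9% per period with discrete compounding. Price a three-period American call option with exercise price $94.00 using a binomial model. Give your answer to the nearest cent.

$30.66

Risk-neutral probability p = (1 + 0.09 − 0.65)/(1.4 − 0.65) = 0.4400/0.7500 = 0.5867
Terminal stock prices: S_uuu = 247, S_uud = 114.7, S_udd = 53.23, S_ddd = 24.72
Terminal payoffs (S − K): max(153, 0) = 153, max(20.66, 0) = 20.66, max(-40.77, 0) = 0, max(-69.28, 0) = 0
Node uu (S = 176.4): continuation = 1/1.09·[0.5867·152.9600 + 0.4133·20.6600] = 90.1615; exercise value = 82.4000 ≤ continuation, so V_uu = 90.1615
Node ud (S = 81.9): continuation = 1/1.09·[0.5867·20.6600 + 0.4133·0.0000] = 11.1198; exercise value = 0.0000 ≤ continuation, so V_ud = 11.1198
Node dd (S = 38.03): continuation = 1/1.09·[0.5867·0.0000 + 0.4133·0.0000] = 0.0000; exercise value = 0.0000 ≤ continuation, so V_dd = 0.0000
Node u (S = 126): continuation = 1/1.09·[0.5867·90.1615 + 0.4133·11.1198] = 52.7439; exercise value = 32.0000 ≤ continuation, so V_u = 52.7439
Node d (S = 58.5): continuation = 1/1.09·[0.5867·11.1198 + 0.4133·0.0000] = 5.9849; exercise value = 0.0000 ≤ continuation, so V_d = 5.9849
Node 0 (S = 90): continuation = 1/1.09·[0.5867·52.7439 + 0.4133·5.9849] = 30.6577; exercise value = 0.0000 ≤ continuation, so V_0 = 30.6577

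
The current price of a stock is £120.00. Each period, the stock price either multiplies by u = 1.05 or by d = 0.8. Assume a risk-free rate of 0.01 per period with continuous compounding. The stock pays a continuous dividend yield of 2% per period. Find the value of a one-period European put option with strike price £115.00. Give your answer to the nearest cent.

£4.51

Per-period risk-free factor R = e^0.01 = 1.0101; dividend-adjusted growth = e^(0.01−0.02) = 0.9900.
Risk-neutral probability p = (0.9900 − 0.8)/(1.05 − 0.8) = 0.1900/0.2500 = 0.7602
Terminal stock prices: S_u = 126, S_d = 96
Terminal payoffs (K − S): max(-11, 0) = 0, max(19, 0) = 19
Node 0 (S = 120): V_0 = e^(−0.01)·[0.7602·0.0000 + 0.2398·19.0000] = 4.5109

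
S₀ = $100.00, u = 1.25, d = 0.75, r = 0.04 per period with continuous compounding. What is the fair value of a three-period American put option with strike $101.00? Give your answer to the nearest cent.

$13.22

Risk-neutral probability p = (e^0.04 − 0.75)/(1.25 − 0.75) = 0.2908/0.5000 = 0.5816
Terminal stock prices: S_uuu = 195.3, S_uud = 117.2, S_udd = 70.31, S_ddd = 42.19
Terminal payoffs (K − S): max(-94.31, 0) = 0, max(-16.19, 0) = 0, max(30.69, 0) = 30.69, max(58.81, 0) = 58.81
Node uu (S = 156.2): continuation = e^(−0.04)·[0.5816·0.0000 + 0.4184·0.0000] = 0.0000; exercise value = 0.0000 ≤ continuation, so V_uu = 0.0000
Node ud (S = 93.75): continuation = e^(−0.04)·[0.5816·0.0000 + 0.4184·30.6875] = 12.3356; exercise value = 7.2500 ≤ continuation, so V_ud = 12.3356
Node dd (S = 56.25): continuation = e^(−0.04)·[0.5816·30.6875 + 0.4184·58.8125] = 40.7897; exercise value = 44.7500 > continuation, so V_dd = 44.7500 (exercise)
Node u (S = 125): continuation = e^(−0.04)·[0.5816·0.0000 + 0.4184·12.3356] = 4.9586; exercise value = 0.0000 ≤ continuation, so V_u = 4.9586
Node d (S = 75): continuation = e^(−0.04)·[0.5816·12.3356 + 0.4184·44.7500] = 24.8816; exercise value = 26.0000 > continuation, so V_d = 26.0000 (exercise)
Node 0 (S = 100): continuation = e^(−0.04)·[0.5816·4.9586 + 0.4184·26.0000] = 13.2222; exercise value = 1.0000 ≤ continuation, so V_0 = 13.2222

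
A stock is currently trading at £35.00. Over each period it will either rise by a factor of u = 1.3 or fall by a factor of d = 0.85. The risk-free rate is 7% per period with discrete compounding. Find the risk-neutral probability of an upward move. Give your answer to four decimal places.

p = 0.4889

Risk-neutral probability p = (1 + 0.07 − 0.85)/(1.3 − 0.85) = 0.2200/0.4500 = 0.4889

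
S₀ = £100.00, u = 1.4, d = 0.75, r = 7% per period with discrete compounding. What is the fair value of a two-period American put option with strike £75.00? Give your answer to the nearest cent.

£4.22

Risk-neutral probability p = (1 + 0.07 − 0.75)/(1.4 − 0.75) = 0.3200/0.6500 = 0.4923
Terminal stock prices: S_uu = 196, S_ud = 105, S_dd = 56.25
Terminal payoffs (K − S): max(-121, 0) = 0, max(-30, 0) = 0, max(18.75, 0) = 18.75
Node u (S = 140): continuation = 1/1.07·[0.4923·0.0000 + 0.5077·0.0000] = 0.0000; exercise value = 0.0000 ≤ continuation, so V_u = 0.0000
Node d (S = 75): continuation = 1/1.07·[0.4923·0.0000 + 0.5077·18.7500] = 8.8965; exercise value = 0.0000 ≤ continuation, so V_d = 8.8965
Node 0 (S = 100): continuation = 1/1.07·[0.4923·0.0000 + 0.5077·8.8965] = 4.2212; exercise value = 0.0000 ≤ continuation, so V_0 = 4.2212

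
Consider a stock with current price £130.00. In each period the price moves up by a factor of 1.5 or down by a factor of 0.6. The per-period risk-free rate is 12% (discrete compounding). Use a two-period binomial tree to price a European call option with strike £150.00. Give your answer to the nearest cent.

£37.92

Risk-neutral probability p = (1 + 0.12 − 0.6)/(1.5 − 0.6) = 0.5200/0.9000 = 0.5778
Terminal stock prices: S_uu = 292.5, S_ud = 117, S_dd = 46.8
Terminal payoffs (S − K): max(142.5, 0) = 142.5, max(-33, 0) = 0, max(-103.2, 0) = 0
Node u (S = 195): V_u = 1/1.12·[0.5778·142.5000 + 0.4222·0.0000] = 73.5119
Node d (S = 78): V_d = 1/1.12·[0.5778·0.0000 + 0.4222·0.0000] = 0.0000
Node 0 (S = 130): V_0 = 1/1.12·[0.5778·73.5119 + 0.4222·0.0000] = 37.9228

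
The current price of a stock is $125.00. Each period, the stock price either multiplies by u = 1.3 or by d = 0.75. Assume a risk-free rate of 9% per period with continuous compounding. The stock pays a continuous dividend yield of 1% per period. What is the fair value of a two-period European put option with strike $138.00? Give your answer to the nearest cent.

Per-period risk-free factor R = e^0.09 = 1.0942; dividend-adjusted growth = e^(0.09−0.01) = 1.0833.
Risk-neutral probability p = (1.0833 − 0.75)/(1.3 − 0.75) = 0.3333/0.5500 = 0.6060
Terminal stock prices: S_uu = 211.3, S_ud = 121.9, S_dd = 70.31
Terminal payoffs (K − S): max(-73.25, 0) = 0, max(16.12, 0) = 16.12, max(67.69, 0) = 67.69
Node u (S = 162.5): V_u = e^(−0.09)·[0.6060·0.0000 + 0.3940·16.1250] = 5.8068
Node d (S = 93.75): V_d = e^(−0.09)·[0.6060·16.1250 + 0.3940·67.6875] = 33.3053
Node 0 (S = 125): V_0 = e^(−0.09)·[0.6060·5.8068 + 0.3940·33.3053] = 15.2095

$15.21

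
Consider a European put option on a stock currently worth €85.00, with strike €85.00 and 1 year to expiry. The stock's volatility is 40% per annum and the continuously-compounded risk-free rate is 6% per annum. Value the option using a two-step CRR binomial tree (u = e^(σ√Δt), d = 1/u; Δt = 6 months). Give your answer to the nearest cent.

€9.25

CRR parameters: u = e^(σ√Δt) = e^(0.4·√0.5) = 1.3269, d = 1/u = 0.7536
Per-period rate: rΔt = 0.06·0.5 = 0.03, so R = e^0.03 = 1.0305
Risk-neutral probability p = (e^0.03 − 0.7536)/(1.3269 − 0.7536) = 0.2768/0.5733 = 0.4829
Terminal stock prices: S_uu = 149.7, S_ud = 85, S_dd = 48.28
Terminal payoffs (K − S): max(-64.66, 0) = 0, max(0, 0) = 0, max(36.72, 0) = 36.72
Node u (S = 112.8): V_u = e^(−0.03)·[0.4829·0.0000 + 0.5171·0.0000] = 0.0000
Node d (S = 64.06): V_d = e^(−0.03)·[0.4829·0.0000 + 0.5171·36.7225] = 18.4286
Node 0 (S = 85): V_0 = e^(−0.03)·[0.4829·0.0000 + 0.5171·18.4286] = 9.2481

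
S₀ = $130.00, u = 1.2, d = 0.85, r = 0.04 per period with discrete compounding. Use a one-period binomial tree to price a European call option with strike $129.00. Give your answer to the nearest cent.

Risk-neutral probability p = (1 + 0.04 − 0.85)/(1.2 − 0.85) = 0.1900/0.3500 = 0.5429
Terminal stock prices: S_u = 156, S_d = 110.5
Terminal payoffs (S − K): max(27, 0) = 27, max(-18.5, 0) = 0
Node 0 (S = 130): V_0 = 1/1.04·[0.5429·27.0000 + 0.4571·0.0000] = 14.0934

$14.09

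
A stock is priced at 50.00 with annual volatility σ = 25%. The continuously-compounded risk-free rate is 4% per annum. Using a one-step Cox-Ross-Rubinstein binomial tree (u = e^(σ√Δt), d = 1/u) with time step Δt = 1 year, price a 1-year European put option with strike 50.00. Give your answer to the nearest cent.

CRR parameters: u = e^(σ√Δt) = e^(0.25·√1) = 1.2840, d = 1/u = 0.7788
Per-period rate: rΔt = 0.04·1 = 0.04, so R = e^0.04 = 1.0408
Risk-neutral probability p = (e^0.04 − 0.7788)/(1.2840 − 0.7788) = 0.2620/0.5052 = 0.5186
Terminal stock prices: S_u = 64.2, S_d = 38.94
Terminal payoffs (K − S): max(-14.2, 0) = 0, max(11.06, 0) = 11.06
Node 0 (S = 50): V_0 = e^(−0.04)·[0.5186·0.0000 + 0.4814·11.0600] = 5.1155

5.12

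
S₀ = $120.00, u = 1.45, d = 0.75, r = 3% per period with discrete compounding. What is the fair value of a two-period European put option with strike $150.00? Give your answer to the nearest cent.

$36.82

Risk-neutral probability p = (1 + 0.03 − 0.75)/(1.45 − 0.75) = 0.2800/0.7000 = 0.4000
Terminal stock prices: S_uu = 252.3, S_ud = 130.5, S_dd = 67.5
Terminal payoffs (K − S): max(-102.3, 0) = 0, max(19.5, 0) = 19.5, max(82.5, 0) = 82.5
Node u (S = 174): V_u = 1/1.03·[0.4000·0.0000 + 0.6000·19.5000] = 11.3592
Node d (S = 90): V_d = 1/1.03·[0.4000·19.5000 + 0.6000·82.5000] = 55.6311
Node 0 (S = 120): V_0 = 1/1.03·[0.4000·11.3592 + 0.6000·55.6311] = 36.8178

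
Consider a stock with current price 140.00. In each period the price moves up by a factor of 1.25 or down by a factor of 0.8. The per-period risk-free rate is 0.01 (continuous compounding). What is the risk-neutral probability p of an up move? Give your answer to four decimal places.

Risk-neutral probability p = (e^0.01 − 0.8)/(1.25 − 0.8) = 0.2101/0.4500 = 0.4668

p = 0.4668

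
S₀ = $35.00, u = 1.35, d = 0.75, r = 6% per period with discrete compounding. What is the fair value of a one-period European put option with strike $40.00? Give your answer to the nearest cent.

Risk-neutral probability p = (1 + 0.06 − 0.75)/(1.35 − 0.75) = 0.3100/0.6000 = 0.5167
Terminal stock prices: S_u = 47.25, S_d = 26.25
Terminal payoffs (K − S): max(-7.25, 0) = 0, max(13.75, 0) = 13.75
Node 0 (S = 35): V_0 = 1/1.06·[0.5167·0.0000 + 0.4833·13.7500] = 6.2697

$6.27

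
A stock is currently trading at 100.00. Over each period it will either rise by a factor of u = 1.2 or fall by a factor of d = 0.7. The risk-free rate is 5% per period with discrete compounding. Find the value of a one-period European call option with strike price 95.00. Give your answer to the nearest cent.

16.67

Risk-neutral probability p = (1 + 0.05 − 0.7)/(1.2 − 0.7) = 0.3500/0.5000 = 0.7000
Terminal stock prices: S_u = 120, S_d = 70
Terminal payoffs (S − K): max(25, 0) = 25, max(-25, 0) = 0
Node 0 (S = 100): V_0 = 1/1.05·[0.7000·25.0000 + 0.3000·0.0000] = 16.6667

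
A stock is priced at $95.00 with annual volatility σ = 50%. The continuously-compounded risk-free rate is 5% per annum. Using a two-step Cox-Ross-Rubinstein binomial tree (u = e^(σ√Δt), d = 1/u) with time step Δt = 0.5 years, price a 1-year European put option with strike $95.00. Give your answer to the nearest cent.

$13.98

CRR parameters: u = e^(σ√Δt) = e^(0.5·√0.5) = 1.4241, d = 1/u = 0.7022
Per-period rate: rΔt = 0.05·0.5 = 0.025, so R = e^0.025 = 1.0253
Risk-neutral probability p = (e^0.025 − 0.7022)/(1.4241 − 0.7022) = 0.3231/0.7219 = 0.4476
Terminal stock prices: S_uu = 192.7, S_ud = 95, S_dd = 46.84
Terminal payoffs (K − S): max(-97.67, 0) = 0, max(0, 0) = 0, max(48.16, 0) = 48.16
Node u (S = 135.3): V_u = e^(−0.025)·[0.4476·0.0000 + 0.5524·0.0000] = 0.0000
Node d (S = 66.71): V_d = e^(−0.025)·[0.4476·0.0000 + 0.5524·48.1585] = 25.9465
Node 0 (S = 95): V_0 = e^(−0.025)·[0.4476·0.0000 + 0.5524·25.9465] = 13.9793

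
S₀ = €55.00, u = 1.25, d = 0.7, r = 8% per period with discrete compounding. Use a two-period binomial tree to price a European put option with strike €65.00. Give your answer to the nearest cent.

Risk-neutral probability p = (1 + 0.08 − 0.7)/(1.25 − 0.7) = 0.3800/0.5500 = 0.6909
Terminal stock prices: S_uu = 85.94, S_ud = 48.12, S_dd = 26.95
Terminal payoffs (K − S): max(-20.94, 0) = 0, max(16.88, 0) = 16.88, max(38.05, 0) = 38.05
Node u (S = 68.75): V_u = 1/1.08·[0.6909·0.0000 + 0.3091·16.8750] = 4.8295
Node d (S = 38.5): V_d = 1/1.08·[0.6909·16.8750 + 0.3091·38.0500] = 21.6852
Node 0 (S = 55): V_0 = 1/1.08·[0.6909·4.8295 + 0.3091·21.6852] = 9.2958

€9.30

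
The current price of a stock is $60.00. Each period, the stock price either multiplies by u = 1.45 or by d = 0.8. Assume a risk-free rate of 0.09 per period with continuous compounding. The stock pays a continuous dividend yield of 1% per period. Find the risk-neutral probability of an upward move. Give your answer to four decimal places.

Per-period risk-free factor R = e^0.09 = 1.0942; dividend-adjusted growth = e^(0.09−0.01) = 1.0833.
Risk-neutral probability p = (1.0833 − 0.8)/(1.45 − 0.8) = 0.2833/0.6500 = 0.4358

p = 0.4358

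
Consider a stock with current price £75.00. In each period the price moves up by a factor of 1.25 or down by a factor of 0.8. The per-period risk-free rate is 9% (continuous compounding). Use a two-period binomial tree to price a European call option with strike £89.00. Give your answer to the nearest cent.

£10.06

Risk-neutral probability p = (e^0.09 − 0.8)/(1.25 − 0.8) = 0.2942/0.4500 = 0.6537
Terminal stock prices: S_uu = 117.2, S_ud = 75, S_dd = 48
Terminal payoffs (S − K): max(28.19, 0) = 28.19, max(-14, 0) = 0, max(-41, 0) = 0
Node u (S = 93.75): V_u = e^(−0.09)·[0.6537·28.1875 + 0.3463·0.0000] = 16.8408
Node d (S = 60): V_d = e^(−0.09)·[0.6537·0.0000 + 0.3463·0.0000] = 0.0000
Node 0 (S = 75): V_0 = e^(−0.09)·[0.6537·16.8408 + 0.3463·0.0000] = 10.0616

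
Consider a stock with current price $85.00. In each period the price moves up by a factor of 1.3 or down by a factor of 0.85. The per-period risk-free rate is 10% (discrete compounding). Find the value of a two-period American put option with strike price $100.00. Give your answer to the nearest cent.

Risk-neutral probability p = (1 + 0.1 − 0.85)/(1.3 − 0.85) = 0.2500/0.4500 = 0.5556
Terminal stock prices: S_uu = 143.7, S_ud = 93.92, S_dd = 61.41
Terminal payoffs (K − S): max(-43.65, 0) = 0, max(6.075, 0) = 6.075, max(38.59, 0) = 38.59
Node u (S = 110.5): continuation = 1/1.1·[0.5556·0.0000 + 0.4444·6.0750] = 2.4545; exercise value = 0.0000 ≤ continuation, so V_u = 2.4545
Node d (S = 72.25): continuation = 1/1.1·[0.5556·6.0750 + 0.4444·38.5875] = 18.6591; exercise value = 27.7500 > continuation, so V_d = 27.7500 (exercise)
Node 0 (S = 85): continuation = 1/1.1·[0.5556·2.4545 + 0.4444·27.7500] = 12.4518; exercise value = 15.0000 > continuation, so V_0 = 15.0000 (exercise)

$15.00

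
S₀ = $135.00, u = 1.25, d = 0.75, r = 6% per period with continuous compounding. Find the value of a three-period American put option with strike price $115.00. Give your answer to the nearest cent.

$7.87

Risk-neutral probability p = (e^0.06 − 0.75)/(1.25 − 0.75) = 0.3118/0.5000 = 0.6237
Terminal stock prices: S_uuu = 263.7, S_uud = 158.2, S_udd = 94.92, S_ddd = 56.95
Terminal payoffs (K − S): max(-148.7, 0) = 0, max(-43.2, 0) = 0, max(20.08, 0) = 20.08, max(58.05, 0) = 58.05
Node uu (S = 210.9): continuation = e^(−0.06)·[0.6237·0.0000 + 0.3763·0.0000] = 0.0000; exercise value = 0.0000 ≤ continuation, so V_uu = 0.0000
Node ud (S = 126.6): continuation = e^(−0.06)·[0.6237·0.0000 + 0.3763·20.0781] = 7.1159; exercise value = 0.0000 ≤ continuation, so V_ud = 7.1159
Node dd (S = 75.94): continuation = e^(−0.06)·[0.6237·20.0781 + 0.3763·58.0469] = 32.3654; exercise value = 39.0625 > continuation, so V_dd = 39.0625 (exercise)
Node u (S = 168.8): continuation = e^(−0.06)·[0.6237·0.0000 + 0.3763·7.1159] = 2.5220; exercise value = 0.0000 ≤ continuation, so V_u = 2.5220
Node d (S = 101.2): continuation = e^(−0.06)·[0.6237·7.1159 + 0.3763·39.0625] = 18.0237; exercise value = 13.7500 ≤ continuation, so V_d = 18.0237
Node 0 (S = 135): continuation = e^(−0.06)·[0.6237·2.5220 + 0.3763·18.0237] = 7.8691; exercise value = 0.0000 ≤ continuation, so V_0 = 7.8691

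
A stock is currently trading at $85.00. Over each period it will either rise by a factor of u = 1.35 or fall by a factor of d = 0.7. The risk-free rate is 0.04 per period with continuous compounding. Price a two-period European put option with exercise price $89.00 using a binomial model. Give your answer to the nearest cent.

$13.88

Risk-neutral probability p = (e^0.04 − 0.7)/(1.35 − 0.7) = 0.3408/0.6500 = 0.5243
Terminal stock prices: S_uu = 154.9, S_ud = 80.33, S_dd = 41.65
Terminal payoffs (K − S): max(-65.91, 0) = 0, max(8.675, 0) = 8.675, max(47.35, 0) = 47.35
Node u (S = 114.8): V_u = e^(−0.04)·[0.5243·0.0000 + 0.4757·8.6750] = 3.9647
Node d (S = 59.5): V_d = e^(−0.04)·[0.5243·8.6750 + 0.4757·47.3500] = 26.0103
Node 0 (S = 85): V_0 = e^(−0.04)·[0.5243·3.9647 + 0.4757·26.0103] = 13.8846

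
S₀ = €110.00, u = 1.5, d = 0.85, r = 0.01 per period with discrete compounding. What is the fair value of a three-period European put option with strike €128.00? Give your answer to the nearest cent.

€28.71

Risk-neutral probability p = (1 + 0.01 − 0.85)/(1.5 − 0.85) = 0.1600/0.6500 = 0.2462
Terminal stock prices: S_uuu = 371.2, S_uud = 210.4, S_udd = 119.2, S_ddd = 67.55
Terminal payoffs (K − S): max(-243.2, 0) = 0, max(-82.38, 0) = 0, max(8.788, 0) = 8.788, max(60.45, 0) = 60.45
Node uu (S = 247.5): V_uu = 1/1.01·[0.2462·0.0000 + 0.7538·0.0000] = 0.0000
Node ud (S = 140.2): V_ud = 1/1.01·[0.2462·0.0000 + 0.7538·8.7875] = 6.5588
Node dd (S = 79.47): V_dd = 1/1.01·[0.2462·8.7875 + 0.7538·60.4463] = 47.2577
Node u (S = 165): V_u = 1/1.01·[0.2462·0.0000 + 0.7538·6.5588] = 4.8954
Node d (S = 93.5): V_d = 1/1.01·[0.2462·6.5588 + 0.7538·47.2577] = 36.8708
Node 0 (S = 110): V_0 = 1/1.01·[0.2462·4.8954 + 0.7538·36.8708] = 28.7128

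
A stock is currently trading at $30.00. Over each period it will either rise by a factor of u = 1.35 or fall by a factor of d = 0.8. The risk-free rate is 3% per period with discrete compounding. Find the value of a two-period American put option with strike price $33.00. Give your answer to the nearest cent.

Risk-neutral probability p = (1 + 0.03 − 0.8)/(1.35 − 0.8) = 0.2300/0.5500 = 0.4182
Terminal stock prices: S_uu = 54.68, S_ud = 32.4, S_dd = 19.2
Terminal payoffs (K − S): max(-21.68, 0) = 0, max(0.6, 0) = 0.6, max(13.8, 0) = 13.8
Node u (S = 40.5): continuation = 1/1.03·[0.4182·0.0000 + 0.5818·0.6000] = 0.3389; exercise value = 0.0000 ≤ continuation, so V_u = 0.3389
Node d (S = 24): continuation = 1/1.03·[0.4182·0.6000 + 0.5818·13.8000] = 8.0388; exercise value = 9.0000 > continuation, so V_d = 9.0000 (exercise)
Node 0 (S = 30): continuation = 1/1.03·[0.4182·0.3389 + 0.5818·9.0000] = 5.2215; exercise value = 3.0000 ≤ continuation, so V_0 = 5.2215

$5.22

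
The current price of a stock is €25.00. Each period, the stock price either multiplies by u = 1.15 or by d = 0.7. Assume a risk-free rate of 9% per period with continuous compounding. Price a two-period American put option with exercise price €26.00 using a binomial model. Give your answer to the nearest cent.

€1.50

Risk-neutral probability p = (e^0.09 − 0.7)/(1.15 − 0.7) = 0.3942/0.4500 = 0.8759
Terminal stock prices: S_uu = 33.06, S_ud = 20.12, S_dd = 12.25
Terminal payoffs (K − S): max(-7.062, 0) = 0, max(5.875, 0) = 5.875, max(13.75, 0) = 13.75
Node u (S = 28.75): continuation = e^(−0.09)·[0.8759·0.0000 + 0.1241·5.8750] = 0.6661; exercise value = 0.0000 ≤ continuation, so V_u = 0.6661
Node d (S = 17.5): continuation = e^(−0.09)·[0.8759·5.8750 + 0.1241·13.7500] = 6.2622; exercise value = 8.5000 > continuation, so V_d = 8.5000 (exercise)
Node 0 (S = 25): continuation = e^(−0.09)·[0.8759·0.6661 + 0.1241·8.5000] = 1.4970; exercise value = 1.0000 ≤ continuation, so V_0 = 1.4970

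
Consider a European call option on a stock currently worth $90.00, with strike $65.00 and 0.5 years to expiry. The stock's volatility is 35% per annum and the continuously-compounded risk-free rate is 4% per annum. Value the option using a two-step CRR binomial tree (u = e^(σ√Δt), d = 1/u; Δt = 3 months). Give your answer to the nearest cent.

$26.70

CRR parameters: u = e^(σ√Δt) = e^(0.35·√0.25) = 1.1912, d = 1/u = 0.8395
Per-period rate: rΔt = 0.04·0.25 = 0.01, so R = e^0.01 = 1.0101
Risk-neutral probability p = (e^0.01 − 0.8395)/(1.1912 − 0.8395) = 0.1706/0.3518 = 0.4849
Terminal stock prices: S_uu = 127.7, S_ud = 90, S_dd = 63.42
Terminal payoffs (S − K): max(62.72, 0) = 62.72, max(25, 0) = 25, max(-1.578, 0) = 0
Node u (S = 107.2): V_u = e^(−0.01)·[0.4849·62.7161 + 0.5151·25.0000] = 42.8589
Node d (S = 75.55): V_d = e^(−0.01)·[0.4849·25.0000 + 0.5151·0.0000] = 12.0026
Node 0 (S = 90): V_0 = e^(−0.01)·[0.4849·42.8589 + 0.5151·12.0026] = 26.6975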